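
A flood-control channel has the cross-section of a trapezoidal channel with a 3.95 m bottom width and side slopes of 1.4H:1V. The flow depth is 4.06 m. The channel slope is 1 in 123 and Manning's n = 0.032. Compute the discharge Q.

Q = 185 m³/s

With bottom width b = 3.95 m and side slope z = 1.4: A = (b + zy)y = (3.95 + 1.4×4.06)×4.06 = 39.11 m²; P = b + 2y√(1+z²) = 3.95 + 2×4.06×1.72 = 17.92 m.
Hydraulic radius R = A/P = 39.11/17.92 = 2.183 m.
Manning's equation: Q = (1/n) A R^(2/3) S^(1/2) = (1/0.032) × 39.11 × 2.183^(2/3) × 0.00813^(1/2) = 185 m³/s.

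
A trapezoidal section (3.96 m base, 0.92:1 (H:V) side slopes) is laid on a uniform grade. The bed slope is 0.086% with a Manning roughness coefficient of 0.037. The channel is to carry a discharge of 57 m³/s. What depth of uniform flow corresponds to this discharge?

y_n = 4.82 m

Manning's equation rearranged: A R^(2/3) = nQ / (1·√S) = 0.037 × 57 / (√0.00086) = 71.92.
Trying y = 5.74 m: A R^(2/3) = 103.1 — too large.
Trying y = 3.53 m: A R^(2/3) = 38.72 — too small.
Trying y = 4.82 m: A R^(2/3) = 71.96 — matches.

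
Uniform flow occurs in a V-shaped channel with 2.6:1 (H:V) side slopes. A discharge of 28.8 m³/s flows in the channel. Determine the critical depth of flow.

y_c = 1.9 m

At critical depth, Q² T / (g A³) = 1, i.e. A³/T = Q²/g = 28.8²/9.81 = 84.55.
At y = 1.45 m: A³/T = 21.66 — short.
At y = 2.42 m: A³/T = 280.5 — over.
At y = 1.9 m: A³/T = 83.69 — close enough.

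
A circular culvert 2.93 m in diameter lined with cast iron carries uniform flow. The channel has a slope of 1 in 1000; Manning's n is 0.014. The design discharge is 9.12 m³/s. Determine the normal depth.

y_n = 1.87 m

Manning's equation rearranged: A R^(2/3) = nQ / (1·√S) = 0.014 × 9.12 / (√0.001) = 4.038.
Try y = 2.24 m: A R^(2/3) = 5.106 — high.
Try y = 1.42 m: A R^(2/3) = 2.597 — low.
Try y = 1.87 m: A R^(2/3) = 4.037 — ≈ 4.038.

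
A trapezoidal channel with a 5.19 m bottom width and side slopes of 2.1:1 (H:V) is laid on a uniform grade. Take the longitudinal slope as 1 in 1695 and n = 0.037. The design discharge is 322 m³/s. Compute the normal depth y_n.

y_n = 8.27 m

Manning's equation rearranged: A R^(2/3) = nQ / (1·√S) = 0.037 × 322 / (√0.00059) = 490.5.
Try y = 8.95 m: A R^(2/3) = 592.4 — over.
Try y = 8.27 m: A R^(2/3) = 491.2 — ≈ 490.5.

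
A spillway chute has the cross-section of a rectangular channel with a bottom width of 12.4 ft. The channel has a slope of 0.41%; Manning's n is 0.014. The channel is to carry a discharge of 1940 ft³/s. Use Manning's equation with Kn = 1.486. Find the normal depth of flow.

Manning's equation rearranged: A R^(2/3) = nQ / (1.486·√S) = 0.014 × 1940 / (1.486 × √0.0041) = 285.4.
Try y = 10.9 ft: A R^(2/3) = 337.9 — too large.
Try y = 8.27 ft: A R^(2/3) = 238.3 — too small.
Try y = 9.53 ft: A R^(2/3) = 285.6 — ≈ 285.4.

y_n = 9.53 ft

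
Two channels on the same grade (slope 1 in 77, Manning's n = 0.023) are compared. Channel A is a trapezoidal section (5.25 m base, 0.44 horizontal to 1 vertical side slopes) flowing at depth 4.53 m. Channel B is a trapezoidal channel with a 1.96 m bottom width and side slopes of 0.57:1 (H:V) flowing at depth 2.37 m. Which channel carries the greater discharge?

Channel A: With bottom width b = 5.25 m and side slope z = 0.44: A = (b + zy)y = (5.25 + 0.44×4.53)×4.53 = 32.81 m²; P = b + 2y√(1+z²) = 5.25 + 2×4.53×1.093 = 15.15 m. Hydraulic radius R = A/P = 32.81/15.15 = 2.166 m. Q_A = (1/0.023)·32.81·2.166^(2/3)·√0.01299 = 272.2 m³/s.
Channel B: With bottom width b = 1.96 m and side slope z = 0.57: A = (b + zy)y = (1.96 + 0.57×2.37)×2.37 = 7.847 m²; P = b + 2y√(1+z²) = 1.96 + 2×2.37×1.151 = 7.416 m. Hydraulic radius R = A/P = 7.847/7.416 = 1.058 m. Q_B = (1/0.023)·7.847·1.058^(2/3)·√0.01299 = 40.37 m³/s.
Q_A = 272.2 m³/s vs Q_B = 40.37 m³/s, so channel A carries more.

channel A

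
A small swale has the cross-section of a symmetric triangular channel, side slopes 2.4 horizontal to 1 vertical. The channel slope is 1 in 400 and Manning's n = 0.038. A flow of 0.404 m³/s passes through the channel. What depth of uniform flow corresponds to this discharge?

Manning's equation rearranged: A R^(2/3) = nQ / (1·√S) = 0.038 × 0.404 / (√0.0025) = 0.307.
Try y = 0.466 m: A R^(2/3) = 0.1871 — short.
Try y = 0.561 m: A R^(2/3) = 0.3068 — ≈ 0.307.

y_n = 0.561 m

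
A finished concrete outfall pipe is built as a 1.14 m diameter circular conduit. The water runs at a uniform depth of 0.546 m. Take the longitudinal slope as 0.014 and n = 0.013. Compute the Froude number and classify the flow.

For a circular section of diameter D = 1.14 m at depth y = 0.546 m, the central angle is θ = 2 arccos(1 − 2y/D) = 3.057 rad. Then A = (D²/8)(θ − sin θ) = 0.483 m² and P = Dθ/2 = 1.743 m.
Hydraulic radius R = A/P = 0.483/1.743 = 0.2772 m.
V = (1/n) R^(2/3) √S = (1/0.013) × 0.2772^(2/3) × √0.014 = 3.869 m/s. Hydraulic depth D_h = A/T = 0.483/1.139 = 0.4241 m.
Froude number Fr = V/√(g·D_h) = 3.869/√(9.81×0.4241) = 1.9, which is greater than 1, so the flow is supercritical.

supercritical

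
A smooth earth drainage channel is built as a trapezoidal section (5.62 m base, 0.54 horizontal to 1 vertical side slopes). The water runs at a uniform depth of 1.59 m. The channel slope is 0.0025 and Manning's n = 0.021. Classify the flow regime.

subcritical

With bottom width b = 5.62 m and side slope z = 0.54: A = (b + zy)y = (5.62 + 0.54×1.59)×1.59 = 10.3 m²; P = b + 2y√(1+z²) = 5.62 + 2×1.59×1.136 = 9.234 m.
Hydraulic radius R = A/P = 10.3/9.234 = 1.116 m.
V = (1/n) R^(2/3) √S = (1/0.021) × 1.116^(2/3) × √0.0025 = 2.561 m/s. Hydraulic depth D_h = A/T = 10.3/7.337 = 1.404 m.
Froude number Fr = V/√(g·D_h) = 2.561/√(9.81×1.404) = 0.69, which is less than 1, so the flow is subcritical.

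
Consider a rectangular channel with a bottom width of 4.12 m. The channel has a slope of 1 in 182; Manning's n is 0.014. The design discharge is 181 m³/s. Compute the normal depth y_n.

Manning's equation rearranged: A R^(2/3) = nQ / (1·√S) = 0.014 × 181 / (√0.005495) = 34.19.
At y = 7.54 m: A R^(2/3) = 42.81 — too large.
At y = 5.32 m: A R^(2/3) = 28.53 — too small.
At y = 6.2 m: A R^(2/3) = 34.16 — matches.

y_n = 6.2 m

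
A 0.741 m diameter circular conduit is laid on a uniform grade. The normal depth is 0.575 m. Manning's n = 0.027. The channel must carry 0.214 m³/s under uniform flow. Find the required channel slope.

S = 0.00189

For a circular section of diameter D = 0.741 m at depth y = 0.575 m, the central angle is θ = 2 arccos(1 − 2y/D) = 4.311 rad. Then A = (D²/8)(θ − sin θ) = 0.3591 m² and P = Dθ/2 = 1.597 m.
Hydraulic radius R = A/P = 0.3591/1.597 = 0.2248 m.
From Manning's equation, S = [nQ / (1 A R^(2/3))]² = [0.027 × 0.214 / (1 × 0.3591 × 0.2248^(2/3))]² = 0.00189.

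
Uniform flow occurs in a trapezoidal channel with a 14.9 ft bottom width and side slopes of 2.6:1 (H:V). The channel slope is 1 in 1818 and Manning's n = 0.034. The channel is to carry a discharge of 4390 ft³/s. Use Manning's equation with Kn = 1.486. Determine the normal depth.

y_n = 16.8 ft

Manning's equation rearranged: A R^(2/3) = nQ / (1.486·√S) = 0.034 × 4390 / (1.486 × √0.0005501) = 4283.
Trying y = 20 ft: A R^(2/3) = 6453 — over.
Trying y = 11.7 ft: A R^(2/3) = 1870 — short.
Trying y = 16.8 ft: A R^(2/3) = 4280 — matches.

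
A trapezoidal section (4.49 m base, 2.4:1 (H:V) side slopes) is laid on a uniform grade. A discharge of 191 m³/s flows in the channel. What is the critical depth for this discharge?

At critical depth, Q² T / (g A³) = 1, i.e. A³/T = Q²/g = 191²/9.81 = 3719.
Trying y = 2.82 m: A³/T = 1775 — low.
Trying y = 4.07 m: A³/T = 8134 — high.
Trying y = 3.38 m: A³/T = 3731 — ≈ 3719.

y_c = 3.38 m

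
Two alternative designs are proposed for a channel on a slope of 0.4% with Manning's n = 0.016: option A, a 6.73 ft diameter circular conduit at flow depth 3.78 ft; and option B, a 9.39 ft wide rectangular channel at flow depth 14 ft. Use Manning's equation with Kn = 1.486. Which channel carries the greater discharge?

channel B

Channel A: For a circular section of diameter D = 6.73 ft at depth y = 3.78 ft, the central angle is θ = 2 arccos(1 − 2y/D) = 3.389 rad. Then A = (D²/8)(θ − sin θ) = 20.57 ft² and P = Dθ/2 = 11.4 ft. Hydraulic radius R = A/P = 20.57/11.4 = 1.804 ft. Q_A = (1.486/0.016)·20.57·1.804^(2/3)·√0.004 = 179.1 ft³/s.
Channel B: Flow area A = b·y = 9.39 × 14 = 131.5 ft². Wetted perimeter P = b + 2y = 9.39 + 2×14 = 37.39 ft. Hydraulic radius R = A/P = 131.5/37.39 = 3.516 ft. Q_B = (1.486/0.016)·131.5·3.516^(2/3)·√0.004 = 1785 ft³/s.
Q_A = 179.1 ft³/s vs Q_B = 1785 ft³/s, so channel B carries more.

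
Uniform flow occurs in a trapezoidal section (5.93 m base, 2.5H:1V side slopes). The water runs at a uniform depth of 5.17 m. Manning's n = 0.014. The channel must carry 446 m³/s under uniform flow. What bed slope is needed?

S = 0.000998

With bottom width b = 5.93 m and side slope z = 2.5: A = (b + zy)y = (5.93 + 2.5×5.17)×5.17 = 97.48 m²; P = b + 2y√(1+z²) = 5.93 + 2×5.17×2.693 = 33.77 m.
Hydraulic radius R = A/P = 97.48/33.77 = 2.886 m.
From Manning's equation, S = [nQ / (1 A R^(2/3))]² = [0.014 × 446 / (1 × 97.48 × 2.886^(2/3))]² = 0.000998.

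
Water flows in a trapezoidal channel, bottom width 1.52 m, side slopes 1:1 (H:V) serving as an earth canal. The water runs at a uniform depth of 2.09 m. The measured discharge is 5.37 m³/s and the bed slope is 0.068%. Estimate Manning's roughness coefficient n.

With bottom width b = 1.52 m and side slope z = 1: A = (b + zy)y = (1.52 + 1×2.09)×2.09 = 7.545 m²; P = b + 2y√(1+z²) = 1.52 + 2×2.09×1.414 = 7.431 m.
Hydraulic radius R = A/P = 7.545/7.431 = 1.015 m.
Rearranging Manning's equation: n = (1/Q) A R^(2/3) S^(1/2) = (1/5.37) × 7.545 × 1.015^(2/3) × √0.00068 = 0.037.

n = 0.037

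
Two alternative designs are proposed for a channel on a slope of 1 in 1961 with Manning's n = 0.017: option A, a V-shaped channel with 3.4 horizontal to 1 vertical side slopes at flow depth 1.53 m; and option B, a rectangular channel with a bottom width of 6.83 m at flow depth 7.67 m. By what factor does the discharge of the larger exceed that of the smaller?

14.4

Channel A: For a triangular section with side slope z = 3.4: A = zy² = 3.4×1.53² = 7.959 m²; P = 2y√(1+z²) = 2×1.53×3.544 = 10.84 m. Hydraulic radius R = A/P = 7.959/10.84 = 0.7339 m. Q_A = (1/0.017)·7.959·0.7339^(2/3)·√0.0005099 = 8.602 m³/s.
Channel B: Flow area A = b·y = 6.83 × 7.67 = 52.39 m². Wetted perimeter P = b + 2y = 6.83 + 2×7.67 = 22.17 m. Hydraulic radius R = A/P = 52.39/22.17 = 2.363 m. Q_B = (1/0.017)·52.39·2.363^(2/3)·√0.0005099 = 123.5 m³/s.
The larger discharge is 123.5 m³/s and the smaller is 8.602 m³/s; the ratio is 14.4.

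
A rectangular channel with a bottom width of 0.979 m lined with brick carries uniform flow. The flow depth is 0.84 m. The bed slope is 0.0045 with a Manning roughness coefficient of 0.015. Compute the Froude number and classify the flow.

Flow area A = b·y = 0.979 × 0.84 = 0.8224 m². Wetted perimeter P = b + 2y = 0.979 + 2×0.84 = 2.659 m.
Hydraulic radius R = A/P = 0.8224/2.659 = 0.3093 m.
V = (1/n) R^(2/3) √S = (1/0.015) × 0.3093^(2/3) × √0.0045 = 2.045 m/s. Hydraulic depth D_h = A/T = 0.8224/0.979 = 0.84 m.
Froude number Fr = V/√(g·D_h) = 2.045/√(9.81×0.84) = 0.712, which is less than 1, so the flow is subcritical.

subcritical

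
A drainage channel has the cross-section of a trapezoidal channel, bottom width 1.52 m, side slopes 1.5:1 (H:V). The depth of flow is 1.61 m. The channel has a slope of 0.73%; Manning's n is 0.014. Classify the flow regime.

supercritical

With bottom width b = 1.52 m and side slope z = 1.5: A = (b + zy)y = (1.52 + 1.5×1.61)×1.61 = 6.335 m²; P = b + 2y√(1+z²) = 1.52 + 2×1.61×1.803 = 7.325 m.
Hydraulic radius R = A/P = 6.335/7.325 = 0.8649 m.
V = (1/n) R^(2/3) √S = (1/0.014) × 0.8649^(2/3) × √0.0073 = 5.54 m/s. Hydraulic depth D_h = A/T = 6.335/6.35 = 0.9977 m.
Froude number Fr = V/√(g·D_h) = 5.54/√(9.81×0.9977) = 1.77, which is greater than 1, so the flow is supercritical.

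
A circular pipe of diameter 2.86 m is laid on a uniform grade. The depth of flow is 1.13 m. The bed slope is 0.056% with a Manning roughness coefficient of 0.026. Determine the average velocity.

For a circular section of diameter D = 2.86 m at depth y = 1.13 m, the central angle is θ = 2 arccos(1 − 2y/D) = 2.719 rad. Then A = (D²/8)(θ − sin θ) = 2.36 m² and P = Dθ/2 = 3.888 m.
Hydraulic radius R = A/P = 2.36/3.888 = 0.6071 m.
From Manning's equation, V = (1/n) R^(2/3) S^(1/2) = (1/0.026) × 0.6071^(2/3) × 0.00056^(1/2) = 0.653 m/s.

V = 0.653 m/s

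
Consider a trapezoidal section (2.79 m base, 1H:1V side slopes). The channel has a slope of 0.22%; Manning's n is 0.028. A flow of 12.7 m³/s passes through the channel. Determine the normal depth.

Manning's equation rearranged: A R^(2/3) = nQ / (1·√S) = 0.028 × 12.7 / (√0.0022) = 7.581.
At y = 1.18 m: A R^(2/3) = 3.917 — too small.
At y = 2.08 m: A R^(2/3) = 11.23 — too large.
At y = 1.69 m: A R^(2/3) = 7.572 — close enough.

y_n = 1.69 m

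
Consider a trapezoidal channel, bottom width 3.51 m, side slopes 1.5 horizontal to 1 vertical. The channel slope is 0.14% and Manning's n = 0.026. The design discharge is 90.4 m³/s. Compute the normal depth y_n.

y_n = 4 m

Manning's equation rearranged: A R^(2/3) = nQ / (1·√S) = 0.026 × 90.4 / (√0.0014) = 62.82.
Trying y = 3.48 m: A R^(2/3) = 46.47 — low.
Trying y = 4.76 m: A R^(2/3) = 92.19 — high.
Trying y = 4 m: A R^(2/3) = 62.8 — ≈ 62.82.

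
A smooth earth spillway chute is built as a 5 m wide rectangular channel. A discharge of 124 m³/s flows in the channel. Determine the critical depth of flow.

For a rectangular channel, critical depth y_c = (q²/g)^(1/3) where q = Q/b = 124/5 = 24.8 m²/s.
So y_c = (24.8²/9.81)^(1/3) = 3.97 m.

y_c = 3.97 m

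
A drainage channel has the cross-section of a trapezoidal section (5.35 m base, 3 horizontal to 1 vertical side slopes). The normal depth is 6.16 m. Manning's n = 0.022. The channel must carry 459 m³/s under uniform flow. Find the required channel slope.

S = 0.000958

With bottom width b = 5.35 m and side slope z = 3: A = (b + zy)y = (5.35 + 3×6.16)×6.16 = 146.8 m²; P = b + 2y√(1+z²) = 5.35 + 2×6.16×3.162 = 44.31 m.
Hydraulic radius R = A/P = 146.8/44.31 = 3.313 m.
From Manning's equation, S = [nQ / (1 A R^(2/3))]² = [0.022 × 459 / (1 × 146.8 × 3.313^(2/3))]² = 0.000958.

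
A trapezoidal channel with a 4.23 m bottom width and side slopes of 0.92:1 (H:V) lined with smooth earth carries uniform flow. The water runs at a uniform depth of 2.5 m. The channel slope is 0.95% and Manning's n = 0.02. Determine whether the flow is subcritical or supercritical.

supercritical

With bottom width b = 4.23 m and side slope z = 0.92: A = (b + zy)y = (4.23 + 0.92×2.5)×2.5 = 16.33 m²; P = b + 2y√(1+z²) = 4.23 + 2×2.5×1.359 = 11.02 m.
Hydraulic radius R = A/P = 16.33/11.02 = 1.481 m.
V = (1/n) R^(2/3) √S = (1/0.02) × 1.481^(2/3) × √0.0095 = 6.331 m/s. Hydraulic depth D_h = A/T = 16.33/8.83 = 1.849 m.
Froude number Fr = V/√(g·D_h) = 6.331/√(9.81×1.849) = 1.49, which is greater than 1, so the flow is supercritical.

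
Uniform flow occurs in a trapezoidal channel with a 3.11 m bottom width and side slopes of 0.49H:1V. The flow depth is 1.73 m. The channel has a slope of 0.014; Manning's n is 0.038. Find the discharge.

With bottom width b = 3.11 m and side slope z = 0.49: A = (b + zy)y = (3.11 + 0.49×1.73)×1.73 = 6.847 m²; P = b + 2y√(1+z²) = 3.11 + 2×1.73×1.114 = 6.963 m.
Hydraulic radius R = A/P = 6.847/6.963 = 0.9833 m.
Manning's equation: Q = (1/n) A R^(2/3) S^(1/2) = (1/0.038) × 6.847 × 0.9833^(2/3) × 0.014^(1/2) = 21.1 m³/s.

Q = 21.1 m³/s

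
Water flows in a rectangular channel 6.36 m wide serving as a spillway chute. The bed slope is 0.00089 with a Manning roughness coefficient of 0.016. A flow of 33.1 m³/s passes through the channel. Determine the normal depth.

Manning's equation rearranged: A R^(2/3) = nQ / (1·√S) = 0.016 × 33.1 / (√0.00089) = 17.75.
At y = 2.06 m: A R^(2/3) = 15.2 — low.
At y = 2.68 m: A R^(2/3) = 21.88 — high.
At y = 2.3 m: A R^(2/3) = 17.73 — ≈ 17.75.

y_n = 2.3 m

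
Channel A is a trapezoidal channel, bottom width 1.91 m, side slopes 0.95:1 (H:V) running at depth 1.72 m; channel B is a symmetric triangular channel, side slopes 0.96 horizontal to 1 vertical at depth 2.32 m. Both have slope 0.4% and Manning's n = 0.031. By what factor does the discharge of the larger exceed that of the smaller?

1.29

Channel A: With bottom width b = 1.91 m and side slope z = 0.95: A = (b + zy)y = (1.91 + 0.95×1.72)×1.72 = 6.096 m²; P = b + 2y√(1+z²) = 1.91 + 2×1.72×1.379 = 6.655 m. Hydraulic radius R = A/P = 6.096/6.655 = 0.916 m. Q_A = (1/0.031)·6.096·0.916^(2/3)·√0.004 = 11.73 m³/s.
Channel B: For a triangular section with side slope z = 0.96: A = zy² = 0.96×2.32² = 5.167 m²; P = 2y√(1+z²) = 2×2.32×1.386 = 6.432 m. Hydraulic radius R = A/P = 5.167/6.432 = 0.8033 m. Q_B = (1/0.031)·5.167·0.8033^(2/3)·√0.004 = 9.11 m³/s.
The larger discharge is 11.73 m³/s and the smaller is 9.11 m³/s; the ratio is 1.29.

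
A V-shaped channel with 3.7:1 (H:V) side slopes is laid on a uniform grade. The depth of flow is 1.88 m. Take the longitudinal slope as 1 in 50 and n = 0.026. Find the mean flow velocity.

For a triangular section with side slope z = 3.7: A = zy² = 3.7×1.88² = 13.08 m²; P = 2y√(1+z²) = 2×1.88×3.833 = 14.41 m.
Hydraulic radius R = A/P = 13.08/14.41 = 0.9074 m.
From Manning's equation, V = (1/n) R^(2/3) S^(1/2) = (1/0.026) × 0.9074^(2/3) × 0.02^(1/2) = 5.1 m/s.

V = 5.1 m/s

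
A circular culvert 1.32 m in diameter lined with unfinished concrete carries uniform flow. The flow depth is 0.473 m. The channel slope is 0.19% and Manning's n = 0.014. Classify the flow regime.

subcritical

For a circular section of diameter D = 1.32 m at depth y = 0.473 m, the central angle is θ = 2 arccos(1 − 2y/D) = 2.567 rad. Then A = (D²/8)(θ − sin θ) = 0.4407 m² and P = Dθ/2 = 1.694 m.
Hydraulic radius R = A/P = 0.4407/1.694 = 0.2601 m.
V = (1/n) R^(2/3) √S = (1/0.014) × 0.2601^(2/3) × √0.0019 = 1.269 m/s. Hydraulic depth D_h = A/T = 0.4407/1.266 = 0.3482 m.
Froude number Fr = V/√(g·D_h) = 1.269/√(9.81×0.3482) = 0.687, which is less than 1, so the flow is subcritical.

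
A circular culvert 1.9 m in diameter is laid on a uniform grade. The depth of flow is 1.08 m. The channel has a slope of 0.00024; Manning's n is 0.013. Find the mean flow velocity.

V = 0.763 m/s

For a circular section of diameter D = 1.9 m at depth y = 1.08 m, the central angle is θ = 2 arccos(1 − 2y/D) = 3.416 rad. Then A = (D²/8)(θ − sin θ) = 1.664 m² and P = Dθ/2 = 3.245 m.
Hydraulic radius R = A/P = 1.664/3.245 = 0.5127 m.
From Manning's equation, V = (1/n) R^(2/3) S^(1/2) = (1/0.013) × 0.5127^(2/3) × 0.00024^(1/2) = 0.763 m/s.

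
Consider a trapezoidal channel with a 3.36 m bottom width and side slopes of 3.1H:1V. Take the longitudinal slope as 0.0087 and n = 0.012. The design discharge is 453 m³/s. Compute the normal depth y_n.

Manning's equation rearranged: A R^(2/3) = nQ / (1·√S) = 0.012 × 453 / (√0.0087) = 58.28.
Trying y = 3.91 m: A R^(2/3) = 99.25 — over.
Trying y = 3.12 m: A R^(2/3) = 58.29 — matches.

y_n = 3.12 m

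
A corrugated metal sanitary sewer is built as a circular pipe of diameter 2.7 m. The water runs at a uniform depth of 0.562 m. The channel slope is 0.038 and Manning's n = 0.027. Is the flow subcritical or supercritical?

supercritical

For a circular section of diameter D = 2.7 m at depth y = 0.562 m, the central angle is θ = 2 arccos(1 − 2y/D) = 1.895 rad. Then A = (D²/8)(θ − sin θ) = 0.8631 m² and P = Dθ/2 = 2.558 m.
Hydraulic radius R = A/P = 0.8631/2.558 = 0.3374 m.
V = (1/n) R^(2/3) √S = (1/0.027) × 0.3374^(2/3) × √0.038 = 3.499 m/s. Hydraulic depth D_h = A/T = 0.8631/2.192 = 0.3937 m.
Froude number Fr = V/√(g·D_h) = 3.499/√(9.81×0.3937) = 1.78, which is greater than 1, so the flow is supercritical.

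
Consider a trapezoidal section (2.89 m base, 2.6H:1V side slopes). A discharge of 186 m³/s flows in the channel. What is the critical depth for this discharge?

At critical depth, Q² T / (g A³) = 1, i.e. A³/T = Q²/g = 186²/9.81 = 3527.
Try y = 2.47 m: A³/T = 773.4 — short.
Try y = 4.04 m: A³/T = 6630 — over.
Try y = 3.51 m: A³/T = 3549 — ≈ 3527.

y_c = 3.51 m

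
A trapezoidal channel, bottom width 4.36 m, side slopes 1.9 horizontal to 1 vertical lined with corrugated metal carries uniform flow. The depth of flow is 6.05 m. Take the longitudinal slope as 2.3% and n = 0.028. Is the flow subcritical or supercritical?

With bottom width b = 4.36 m and side slope z = 1.9: A = (b + zy)y = (4.36 + 1.9×6.05)×6.05 = 95.92 m²; P = b + 2y√(1+z²) = 4.36 + 2×6.05×2.147 = 30.34 m.
Hydraulic radius R = A/P = 95.92/30.34 = 3.162 m.
V = (1/n) R^(2/3) √S = (1/0.028) × 3.162^(2/3) × √0.023 = 11.67 m/s. Hydraulic depth D_h = A/T = 95.92/27.35 = 3.507 m.
Froude number Fr = V/√(g·D_h) = 11.67/√(9.81×3.507) = 1.99, which is greater than 1, so the flow is supercritical.

supercritical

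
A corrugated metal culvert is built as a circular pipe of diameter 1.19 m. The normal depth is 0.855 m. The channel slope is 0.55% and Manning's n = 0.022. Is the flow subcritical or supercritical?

subcritical

For a circular section of diameter D = 1.19 m at depth y = 0.855 m, the central angle is θ = 2 arccos(1 − 2y/D) = 4.046 rad. Then A = (D²/8)(θ − sin θ) = 0.8554 m² and P = Dθ/2 = 2.407 m.
Hydraulic radius R = A/P = 0.8554/2.407 = 0.3553 m.
V = (1/n) R^(2/3) √S = (1/0.022) × 0.3553^(2/3) × √0.0055 = 1.691 m/s. Hydraulic depth D_h = A/T = 0.8554/1.07 = 0.7991 m.
Froude number Fr = V/√(g·D_h) = 1.691/√(9.81×0.7991) = 0.604, which is less than 1, so the flow is subcritical.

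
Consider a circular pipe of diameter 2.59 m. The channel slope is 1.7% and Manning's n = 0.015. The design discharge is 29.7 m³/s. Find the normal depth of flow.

Manning's equation rearranged: A R^(2/3) = nQ / (1·√S) = 0.015 × 29.7 / (√0.017) = 3.417.
Try y = 2.16 m: A R^(2/3) = 4.003 — high.
Try y = 1.44 m: A R^(2/3) = 2.35 — low.
Try y = 1.86 m: A R^(2/3) = 3.412 — matches.

y_n = 1.86 m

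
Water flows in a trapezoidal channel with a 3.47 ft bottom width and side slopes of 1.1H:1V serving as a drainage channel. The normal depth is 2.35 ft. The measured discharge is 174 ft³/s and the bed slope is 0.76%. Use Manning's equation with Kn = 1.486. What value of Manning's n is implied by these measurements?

n = 0.013

With bottom width b = 3.47 ft and side slope z = 1.1: A = (b + zy)y = (3.47 + 1.1×2.35)×2.35 = 14.23 ft²; P = b + 2y√(1+z²) = 3.47 + 2×2.35×1.487 = 10.46 ft.
Hydraulic radius R = A/P = 14.23/10.46 = 1.361 ft.
Rearranging Manning's equation: n = (1.486/Q) A R^(2/3) S^(1/2) = (1.486/174) × 14.23 × 1.361^(2/3) × √0.0076 = 0.013.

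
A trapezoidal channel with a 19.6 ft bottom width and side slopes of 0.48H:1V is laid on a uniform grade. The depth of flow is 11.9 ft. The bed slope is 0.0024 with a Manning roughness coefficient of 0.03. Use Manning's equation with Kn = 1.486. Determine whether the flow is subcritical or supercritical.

With bottom width b = 19.6 ft and side slope z = 0.48: A = (b + zy)y = (19.6 + 0.48×11.9)×11.9 = 301.2 ft²; P = b + 2y√(1+z²) = 19.6 + 2×11.9×1.109 = 46 ft.
Hydraulic radius R = A/P = 301.2/46 = 6.548 ft.
V = (1.486/n) R^(2/3) √S = (1.486/0.03) × 6.548^(2/3) × √0.0024 = 8.493 ft/s. Hydraulic depth D_h = A/T = 301.2/31.02 = 9.709 ft.
Froude number Fr = V/√(g·D_h) = 8.493/√(32.2×9.709) = 0.48, which is less than 1, so the flow is subcritical.

subcritical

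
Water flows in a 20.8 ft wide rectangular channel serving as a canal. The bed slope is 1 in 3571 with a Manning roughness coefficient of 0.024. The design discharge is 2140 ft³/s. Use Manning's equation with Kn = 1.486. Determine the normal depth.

y_n = 26.1 ft

Manning's equation rearranged: A R^(2/3) = nQ / (1.486·√S) = 0.024 × 2140 / (1.486 × √0.00028) = 2065.
Trying y = 30 ft: A R^(2/3) = 2438 — too large.
Trying y = 19 ft: A R^(2/3) = 1407 — too small.
Trying y = 26.1 ft: A R^(2/3) = 2068 — close enough.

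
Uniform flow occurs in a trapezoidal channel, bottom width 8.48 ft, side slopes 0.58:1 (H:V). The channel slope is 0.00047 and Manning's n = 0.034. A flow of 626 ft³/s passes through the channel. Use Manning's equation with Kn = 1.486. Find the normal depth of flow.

y_n = 13.2 ft

Manning's equation rearranged: A R^(2/3) = nQ / (1.486·√S) = 0.034 × 626 / (1.486 × √0.00047) = 660.7.
Trying y = 16.6 ft: A R^(2/3) = 1038 — high.
Trying y = 13.2 ft: A R^(2/3) = 660.6 — ≈ 660.7.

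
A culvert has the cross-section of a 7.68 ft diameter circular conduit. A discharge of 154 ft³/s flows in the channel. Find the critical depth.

At critical depth, Q² T / (g A³) = 1, i.e. A³/T = Q²/g = 154²/32.2 = 736.5.
Trying y = 3.72 ft: A³/T = 1433 — too large.
Trying y = 2.37 ft: A³/T = 253.1 — too small.
Trying y = 3.13 ft: A³/T = 739.8 — ≈ 736.5.

y_c = 3.13 ft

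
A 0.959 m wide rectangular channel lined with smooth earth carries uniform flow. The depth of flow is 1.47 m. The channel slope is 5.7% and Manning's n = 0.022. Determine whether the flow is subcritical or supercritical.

Flow area A = b·y = 0.959 × 1.47 = 1.41 m². Wetted perimeter P = b + 2y = 0.959 + 2×1.47 = 3.899 m.
Hydraulic radius R = A/P = 1.41/3.899 = 0.3616 m.
V = (1/n) R^(2/3) √S = (1/0.022) × 0.3616^(2/3) × √0.057 = 5.508 m/s. Hydraulic depth D_h = A/T = 1.41/0.959 = 1.47 m.
Froude number Fr = V/√(g·D_h) = 5.508/√(9.81×1.47) = 1.45, which is greater than 1, so the flow is supercritical.

supercritical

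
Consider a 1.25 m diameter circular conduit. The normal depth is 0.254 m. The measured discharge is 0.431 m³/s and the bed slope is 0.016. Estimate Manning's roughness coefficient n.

n = 0.015

For a circular section of diameter D = 1.25 m at depth y = 0.254 m, the central angle is θ = 2 arccos(1 − 2y/D) = 1.871 rad. Then A = (D²/8)(θ − sin θ) = 0.1787 m² and P = Dθ/2 = 1.169 m.
Hydraulic radius R = A/P = 0.1787/1.169 = 0.1529 m.
Rearranging Manning's equation: n = (1/Q) A R^(2/3) S^(1/2) = (1/0.431) × 0.1787 × 0.1529^(2/3) × √0.016 = 0.015.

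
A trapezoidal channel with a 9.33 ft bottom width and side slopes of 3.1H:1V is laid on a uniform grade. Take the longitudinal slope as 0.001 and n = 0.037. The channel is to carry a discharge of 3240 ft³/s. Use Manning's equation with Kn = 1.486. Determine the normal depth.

Manning's equation rearranged: A R^(2/3) = nQ / (1.486·√S) = 0.037 × 3240 / (1.486 × √0.001) = 2551.
Trying y = 12.1 ft: A R^(2/3) = 1960 — short.
Trying y = 16.6 ft: A R^(2/3) = 4233 — over.
Trying y = 13.5 ft: A R^(2/3) = 2553 — matches.

y_n = 13.5 ft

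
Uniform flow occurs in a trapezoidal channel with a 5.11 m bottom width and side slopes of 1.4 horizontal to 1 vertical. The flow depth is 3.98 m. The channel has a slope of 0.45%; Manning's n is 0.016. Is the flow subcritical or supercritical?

supercritical

With bottom width b = 5.11 m and side slope z = 1.4: A = (b + zy)y = (5.11 + 1.4×3.98)×3.98 = 42.51 m²; P = b + 2y√(1+z²) = 5.11 + 2×3.98×1.72 = 18.8 m.
Hydraulic radius R = A/P = 42.51/18.8 = 2.261 m.
V = (1/n) R^(2/3) √S = (1/0.016) × 2.261^(2/3) × √0.0045 = 7.222 m/s. Hydraulic depth D_h = A/T = 42.51/16.25 = 2.616 m.
Froude number Fr = V/√(g·D_h) = 7.222/√(9.81×2.616) = 1.43, which is greater than 1, so the flow is supercritical.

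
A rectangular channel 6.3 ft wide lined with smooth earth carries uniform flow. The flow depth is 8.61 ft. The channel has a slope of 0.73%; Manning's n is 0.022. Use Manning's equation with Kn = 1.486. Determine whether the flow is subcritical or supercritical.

subcritical

Flow area A = b·y = 6.3 × 8.61 = 54.24 ft². Wetted perimeter P = b + 2y = 6.3 + 2×8.61 = 23.52 ft.
Hydraulic radius R = A/P = 54.24/23.52 = 2.306 ft.
V = (1.486/n) R^(2/3) √S = (1.486/0.022) × 2.306^(2/3) × √0.0073 = 10.07 ft/s. Hydraulic depth D_h = A/T = 54.24/6.3 = 8.61 ft.
Froude number Fr = V/√(g·D_h) = 10.07/√(32.2×8.61) = 0.605, which is less than 1, so the flow is subcritical.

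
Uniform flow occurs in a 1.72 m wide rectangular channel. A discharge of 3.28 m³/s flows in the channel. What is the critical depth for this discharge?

For a rectangular channel, critical depth y_c = (q²/g)^(1/3) where q = Q/b = 3.28/1.72 = 1.907 m²/s.
So y_c = (1.907²/9.81)^(1/3) = 0.718 m.

y_c = 0.718 m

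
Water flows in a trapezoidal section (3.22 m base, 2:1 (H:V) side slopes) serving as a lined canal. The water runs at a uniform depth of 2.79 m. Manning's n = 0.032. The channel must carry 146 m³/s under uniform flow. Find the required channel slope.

S = 0.0199

With bottom width b = 3.22 m and side slope z = 2: A = (b + zy)y = (3.22 + 2×2.79)×2.79 = 24.55 m²; P = b + 2y√(1+z²) = 3.22 + 2×2.79×2.236 = 15.7 m.
Hydraulic radius R = A/P = 24.55/15.7 = 1.564 m.
From Manning's equation, S = [nQ / (1 A R^(2/3))]² = [0.032 × 146 / (1 × 24.55 × 1.564^(2/3))]² = 0.0199.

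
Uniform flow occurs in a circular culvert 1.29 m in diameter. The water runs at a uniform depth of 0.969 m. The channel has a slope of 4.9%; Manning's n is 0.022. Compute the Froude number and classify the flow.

For a circular section of diameter D = 1.29 m at depth y = 0.969 m, the central angle is θ = 2 arccos(1 − 2y/D) = 4.194 rad. Then A = (D²/8)(θ − sin θ) = 1.053 m² and P = Dθ/2 = 2.705 m.
Hydraulic radius R = A/P = 1.053/2.705 = 0.3893 m.
V = (1/n) R^(2/3) √S = (1/0.022) × 0.3893^(2/3) × √0.049 = 5.364 m/s. Hydraulic depth D_h = A/T = 1.053/1.115 = 0.9442 m.
Froude number Fr = V/√(g·D_h) = 5.364/√(9.81×0.9442) = 1.76, which is greater than 1, so the flow is supercritical.

supercritical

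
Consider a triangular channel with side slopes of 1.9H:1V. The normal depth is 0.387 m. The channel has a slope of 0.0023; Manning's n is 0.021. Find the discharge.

For a triangular section with side slope z = 1.9: A = zy² = 1.9×0.387² = 0.2846 m²; P = 2y√(1+z²) = 2×0.387×2.147 = 1.662 m.
Hydraulic radius R = A/P = 0.2846/1.662 = 0.1712 m.
Manning's equation: Q = (1/n) A R^(2/3) S^(1/2) = (1/0.021) × 0.2846 × 0.1712^(2/3) × 0.0023^(1/2) = 0.2 m³/s.

Q = 0.2 m³/s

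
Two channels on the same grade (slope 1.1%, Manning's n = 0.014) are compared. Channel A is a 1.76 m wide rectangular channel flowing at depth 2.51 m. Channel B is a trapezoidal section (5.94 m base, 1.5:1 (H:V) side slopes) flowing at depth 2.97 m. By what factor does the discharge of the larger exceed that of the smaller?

Channel A: Flow area A = b·y = 1.76 × 2.51 = 4.418 m². Wetted perimeter P = b + 2y = 1.76 + 2×2.51 = 6.78 m. Hydraulic radius R = A/P = 4.418/6.78 = 0.6516 m. Q_A = (1/0.014)·4.418·0.6516^(2/3)·√0.011 = 24.87 m³/s.
Channel B: With bottom width b = 5.94 m and side slope z = 1.5: A = (b + zy)y = (5.94 + 1.5×2.97)×2.97 = 30.87 m²; P = b + 2y√(1+z²) = 5.94 + 2×2.97×1.803 = 16.65 m. Hydraulic radius R = A/P = 30.87/16.65 = 1.854 m. Q_B = (1/0.014)·30.87·1.854^(2/3)·√0.011 = 349.1 m³/s.
The larger discharge is 349.1 m³/s and the smaller is 24.87 m³/s; the ratio is 14.

14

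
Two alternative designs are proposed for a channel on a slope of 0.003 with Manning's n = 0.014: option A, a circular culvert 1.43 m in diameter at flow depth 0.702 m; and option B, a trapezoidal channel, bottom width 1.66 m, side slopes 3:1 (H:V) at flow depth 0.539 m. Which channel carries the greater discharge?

Channel A: For a circular section of diameter D = 1.43 m at depth y = 0.702 m, the central angle is θ = 2 arccos(1 − 2y/D) = 3.105 rad. Then A = (D²/8)(θ − sin θ) = 0.7844 m² and P = Dθ/2 = 2.22 m. Hydraulic radius R = A/P = 0.7844/2.22 = 0.3533 m. Q_A = (1/0.014)·0.7844·0.3533^(2/3)·√0.003 = 1.534 m³/s.
Channel B: With bottom width b = 1.66 m and side slope z = 3: A = (b + zy)y = (1.66 + 3×0.539)×0.539 = 1.766 m²; P = b + 2y√(1+z²) = 1.66 + 2×0.539×3.162 = 5.069 m. Hydraulic radius R = A/P = 1.766/5.069 = 0.3485 m. Q_B = (1/0.014)·1.766·0.3485^(2/3)·√0.003 = 3.422 m³/s.
Q_A = 1.534 m³/s vs Q_B = 3.422 m³/s, so channel B carries more.

channel B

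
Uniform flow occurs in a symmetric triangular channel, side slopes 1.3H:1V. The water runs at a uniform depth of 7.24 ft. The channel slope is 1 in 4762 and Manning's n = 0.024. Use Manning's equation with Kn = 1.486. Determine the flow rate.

Q = 123 ft³/s

For a triangular section with side slope z = 1.3: A = zy² = 1.3×7.24² = 68.14 ft²; P = 2y√(1+z²) = 2×7.24×1.64 = 23.75 ft.
Hydraulic radius R = A/P = 68.14/23.75 = 2.869 ft.
Manning's equation: Q = (1.486/n) A R^(2/3) S^(1/2) = (1.486/0.024) × 68.14 × 2.869^(2/3) × 0.00021^(1/2) = 123 ft³/s.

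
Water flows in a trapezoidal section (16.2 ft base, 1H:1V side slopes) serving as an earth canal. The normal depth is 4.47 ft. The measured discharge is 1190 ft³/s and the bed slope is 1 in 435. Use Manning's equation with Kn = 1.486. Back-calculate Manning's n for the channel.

With bottom width b = 16.2 ft and side slope z = 1: A = (b + zy)y = (16.2 + 1×4.47)×4.47 = 92.39 ft²; P = b + 2y√(1+z²) = 16.2 + 2×4.47×1.414 = 28.84 ft.
Hydraulic radius R = A/P = 92.39/28.84 = 3.203 ft.
Rearranging Manning's equation: n = (1.486/Q) A R^(2/3) S^(1/2) = (1.486/1190) × 92.39 × 3.203^(2/3) × √0.002299 = 0.012.

n = 0.012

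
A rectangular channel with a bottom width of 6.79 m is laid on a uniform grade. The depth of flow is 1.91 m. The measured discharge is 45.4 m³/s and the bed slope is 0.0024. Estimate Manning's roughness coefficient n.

n = 0.016

Flow area A = b·y = 6.79 × 1.91 = 12.97 m². Wetted perimeter P = b + 2y = 6.79 + 2×1.91 = 10.61 m.
Hydraulic radius R = A/P = 12.97/10.61 = 1.222 m.
Rearranging Manning's equation: n = (1/Q) A R^(2/3) S^(1/2) = (1/45.4) × 12.97 × 1.222^(2/3) × √0.0024 = 0.016.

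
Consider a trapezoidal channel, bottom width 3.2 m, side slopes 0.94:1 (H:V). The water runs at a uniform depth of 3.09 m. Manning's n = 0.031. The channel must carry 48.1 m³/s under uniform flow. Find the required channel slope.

With bottom width b = 3.2 m and side slope z = 0.94: A = (b + zy)y = (3.2 + 0.94×3.09)×3.09 = 18.86 m²; P = b + 2y√(1+z²) = 3.2 + 2×3.09×1.372 = 11.68 m.
Hydraulic radius R = A/P = 18.86/11.68 = 1.615 m.
From Manning's equation, S = [nQ / (1 A R^(2/3))]² = [0.031 × 48.1 / (1 × 18.86 × 1.615^(2/3))]² = 0.0033.

S = 0.0033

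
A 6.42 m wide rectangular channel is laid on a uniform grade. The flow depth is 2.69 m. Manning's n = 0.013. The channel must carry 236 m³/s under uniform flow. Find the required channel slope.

Flow area A = b·y = 6.42 × 2.69 = 17.27 m². Wetted perimeter P = b + 2y = 6.42 + 2×2.69 = 11.8 m.
Hydraulic radius R = A/P = 17.27/11.8 = 1.464 m.
From Manning's equation, S = [nQ / (1 A R^(2/3))]² = [0.013 × 236 / (1 × 17.27 × 1.464^(2/3))]² = 0.019.

S = 0.019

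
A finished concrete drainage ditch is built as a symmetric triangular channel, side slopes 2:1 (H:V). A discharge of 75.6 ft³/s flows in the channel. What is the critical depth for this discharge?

At critical depth, Q² T / (g A³) = 1, i.e. A³/T = Q²/g = 75.6²/32.2 = 177.5.
Trying y = 2.01 ft: A³/T = 65.62 — short.
Trying y = 2.45 ft: A³/T = 176.5 — ≈ 177.5.

y_c = 2.45 ft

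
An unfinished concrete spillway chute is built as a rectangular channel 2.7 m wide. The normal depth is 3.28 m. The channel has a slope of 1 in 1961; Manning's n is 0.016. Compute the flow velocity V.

Flow area A = b·y = 2.7 × 3.28 = 8.856 m². Wetted perimeter P = b + 2y = 2.7 + 2×3.28 = 9.26 m.
Hydraulic radius R = A/P = 8.856/9.26 = 0.9564 m.
From Manning's equation, V = (1/n) R^(2/3) S^(1/2) = (1/0.016) × 0.9564^(2/3) × 0.0005099^(1/2) = 1.37 m/s.

V = 1.37 m/s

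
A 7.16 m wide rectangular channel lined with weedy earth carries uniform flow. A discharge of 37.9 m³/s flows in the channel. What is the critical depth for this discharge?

y_c = 1.42 m

For a rectangular channel, critical depth y_c = (q²/g)^(1/3) where q = Q/b = 37.9/7.16 = 5.293 m²/s.
So y_c = (5.293²/9.81)^(1/3) = 1.42 m.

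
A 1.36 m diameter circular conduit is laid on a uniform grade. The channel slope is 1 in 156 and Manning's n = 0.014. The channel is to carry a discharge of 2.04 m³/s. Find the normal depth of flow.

y_n = 0.683 m

Manning's equation rearranged: A R^(2/3) = nQ / (1·√S) = 0.014 × 2.04 / (√0.00641) = 0.3567.
Try y = 0.584 m: A R^(2/3) = 0.2712 — too small.
Try y = 0.842 m: A R^(2/3) = 0.4985 — too large.
Try y = 0.683 m: A R^(2/3) = 0.3565 — matches.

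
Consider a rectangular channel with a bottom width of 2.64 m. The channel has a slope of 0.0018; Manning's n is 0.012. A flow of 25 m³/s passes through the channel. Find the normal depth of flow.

y_n = 2.87 m

Manning's equation rearranged: A R^(2/3) = nQ / (1·√S) = 0.012 × 25 / (√0.0018) = 7.071.
Try y = 3.54 m: A R^(2/3) = 9.104 — high.
Try y = 2.34 m: A R^(2/3) = 5.517 — low.
Try y = 2.87 m: A R^(2/3) = 7.085 — close enough.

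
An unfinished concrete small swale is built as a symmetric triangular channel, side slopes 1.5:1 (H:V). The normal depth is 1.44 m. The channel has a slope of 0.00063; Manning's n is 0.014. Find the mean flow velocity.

V = 1.27 m/s

For a triangular section with side slope z = 1.5: A = zy² = 1.5×1.44² = 3.11 m²; P = 2y√(1+z²) = 2×1.44×1.803 = 5.192 m.
Hydraulic radius R = A/P = 3.11/5.192 = 0.5991 m.
From Manning's equation, V = (1/n) R^(2/3) S^(1/2) = (1/0.014) × 0.5991^(2/3) × 0.00063^(1/2) = 1.27 m/s.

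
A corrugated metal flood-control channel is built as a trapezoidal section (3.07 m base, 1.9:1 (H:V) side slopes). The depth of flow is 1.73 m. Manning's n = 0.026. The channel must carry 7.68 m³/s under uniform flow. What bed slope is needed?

With bottom width b = 3.07 m and side slope z = 1.9: A = (b + zy)y = (3.07 + 1.9×1.73)×1.73 = 11 m²; P = b + 2y√(1+z²) = 3.07 + 2×1.73×2.147 = 10.5 m.
Hydraulic radius R = A/P = 11/10.5 = 1.047 m.
From Manning's equation, S = [nQ / (1 A R^(2/3))]² = [0.026 × 7.68 / (1 × 11 × 1.047^(2/3))]² = 0.00031.

S = 0.00031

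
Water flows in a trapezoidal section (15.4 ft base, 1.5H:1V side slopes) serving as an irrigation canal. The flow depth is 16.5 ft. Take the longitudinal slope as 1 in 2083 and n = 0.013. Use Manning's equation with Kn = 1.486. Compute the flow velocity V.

V = 10.7 ft/s

With bottom width b = 15.4 ft and side slope z = 1.5: A = (b + zy)y = (15.4 + 1.5×16.5)×16.5 = 662.5 ft²; P = b + 2y√(1+z²) = 15.4 + 2×16.5×1.803 = 74.89 ft.
Hydraulic radius R = A/P = 662.5/74.89 = 8.846 ft.
From Manning's equation, V = (1.486/n) R^(2/3) S^(1/2) = (1.486/0.013) × 8.846^(2/3) × 0.0004801^(1/2) = 10.7 ft/s.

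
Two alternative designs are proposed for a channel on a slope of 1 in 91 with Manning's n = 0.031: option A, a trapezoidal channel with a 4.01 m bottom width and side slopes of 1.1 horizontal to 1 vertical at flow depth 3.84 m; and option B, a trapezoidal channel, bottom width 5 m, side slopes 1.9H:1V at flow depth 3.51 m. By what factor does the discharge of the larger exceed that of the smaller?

1.29

Channel A: With bottom width b = 4.01 m and side slope z = 1.1: A = (b + zy)y = (4.01 + 1.1×3.84)×3.84 = 31.62 m²; P = b + 2y√(1+z²) = 4.01 + 2×3.84×1.487 = 15.43 m. Hydraulic radius R = A/P = 31.62/15.43 = 2.05 m. Q_A = (1/0.031)·31.62·2.05^(2/3)·√0.01099 = 172.5 m³/s.
Channel B: With bottom width b = 5 m and side slope z = 1.9: A = (b + zy)y = (5 + 1.9×3.51)×3.51 = 40.96 m²; P = b + 2y√(1+z²) = 5 + 2×3.51×2.147 = 20.07 m. Hydraulic radius R = A/P = 40.96/20.07 = 2.041 m. Q_B = (1/0.031)·40.96·2.041^(2/3)·√0.01099 = 222.8 m³/s.
The larger discharge is 222.8 m³/s and the smaller is 172.5 m³/s; the ratio is 1.29.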